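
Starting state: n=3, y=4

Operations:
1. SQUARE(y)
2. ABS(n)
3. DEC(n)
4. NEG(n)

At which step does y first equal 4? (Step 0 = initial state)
Step 0

Tracing y:
Initial: y = 4 ← first occurrence
After step 1: y = 16
After step 2: y = 16
After step 3: y = 16
After step 4: y = 16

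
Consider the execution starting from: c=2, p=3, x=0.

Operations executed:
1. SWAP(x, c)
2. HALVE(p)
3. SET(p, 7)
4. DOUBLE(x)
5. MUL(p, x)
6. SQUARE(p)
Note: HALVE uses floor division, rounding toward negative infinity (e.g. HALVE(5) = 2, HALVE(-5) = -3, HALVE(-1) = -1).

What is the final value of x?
x = 4

Tracing execution:
Step 1: SWAP(x, c) → x = 2
Step 2: HALVE(p) → x = 2
Step 3: SET(p, 7) → x = 2
Step 4: DOUBLE(x) → x = 4
Step 5: MUL(p, x) → x = 4
Step 6: SQUARE(p) → x = 4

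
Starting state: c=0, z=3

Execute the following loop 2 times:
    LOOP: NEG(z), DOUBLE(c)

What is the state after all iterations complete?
c=0, z=3

Iteration trace:
Start: c=0, z=3
After iteration 1: c=0, z=-3
After iteration 2: c=0, z=3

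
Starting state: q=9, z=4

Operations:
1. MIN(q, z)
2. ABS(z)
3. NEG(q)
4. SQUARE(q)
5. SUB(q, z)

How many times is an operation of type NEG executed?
1

Counting NEG operations:
Step 3: NEG(q) ← NEG
Total: 1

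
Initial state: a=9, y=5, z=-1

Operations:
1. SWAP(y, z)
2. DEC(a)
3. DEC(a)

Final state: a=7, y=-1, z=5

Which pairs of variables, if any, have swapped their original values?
(y, z)

Comparing initial and final values:
y: 5 → -1
z: -1 → 5
a: 9 → 7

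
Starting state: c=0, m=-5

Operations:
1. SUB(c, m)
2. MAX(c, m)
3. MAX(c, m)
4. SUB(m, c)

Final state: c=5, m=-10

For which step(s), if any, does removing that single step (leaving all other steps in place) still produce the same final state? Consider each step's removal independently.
Step(s) 2, 3

Testing removal of each single step:
Without step 1: final = c=0, m=-5 (different)
Without step 2: final = c=5, m=-10 (same)
Without step 3: final = c=5, m=-10 (same)
Without step 4: final = c=5, m=-5 (different)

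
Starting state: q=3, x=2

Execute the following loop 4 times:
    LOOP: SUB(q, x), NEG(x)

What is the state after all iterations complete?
q=3, x=2

Iteration trace:
Start: q=3, x=2
After iteration 1: q=1, x=-2
After iteration 2: q=3, x=2
After iteration 3: q=1, x=-2
After iteration 4: q=3, x=2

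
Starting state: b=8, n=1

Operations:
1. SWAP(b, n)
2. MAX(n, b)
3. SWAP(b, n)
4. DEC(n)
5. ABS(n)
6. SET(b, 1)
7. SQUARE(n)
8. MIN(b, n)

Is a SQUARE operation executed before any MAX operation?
No

First SQUARE: step 7
First MAX: step 2
Since 7 > 2, MAX comes first.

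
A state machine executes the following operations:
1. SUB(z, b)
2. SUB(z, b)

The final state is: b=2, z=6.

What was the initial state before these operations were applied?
b=2, z=10

Working backwards:
Final state: b=2, z=6
Before step 2 (SUB(z, b)): b=2, z=8
Before step 1 (SUB(z, b)): b=2, z=10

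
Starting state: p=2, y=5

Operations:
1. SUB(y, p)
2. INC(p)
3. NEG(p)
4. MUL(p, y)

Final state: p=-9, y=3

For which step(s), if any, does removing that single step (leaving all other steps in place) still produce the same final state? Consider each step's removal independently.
None - removing any single step changes the final result

Testing removal of each single step:
Without step 1: final = p=-15, y=5 (different)
Without step 2: final = p=-6, y=3 (different)
Without step 3: final = p=9, y=3 (different)
Without step 4: final = p=-3, y=3 (different)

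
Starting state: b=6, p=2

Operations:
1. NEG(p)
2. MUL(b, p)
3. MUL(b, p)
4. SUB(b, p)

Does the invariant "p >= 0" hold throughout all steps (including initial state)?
No, violated after step 1

The invariant is violated after step 1.

State at each step:
Initial: b=6, p=2
After step 1: b=6, p=-2
After step 2: b=-12, p=-2
After step 3: b=24, p=-2
After step 4: b=26, p=-2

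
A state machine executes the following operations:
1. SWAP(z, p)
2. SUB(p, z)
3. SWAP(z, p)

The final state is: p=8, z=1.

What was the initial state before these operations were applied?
p=8, z=9

Working backwards:
Final state: p=8, z=1
Before step 3 (SWAP(z, p)): p=1, z=8
Before step 2 (SUB(p, z)): p=9, z=8
Before step 1 (SWAP(z, p)): p=8, z=9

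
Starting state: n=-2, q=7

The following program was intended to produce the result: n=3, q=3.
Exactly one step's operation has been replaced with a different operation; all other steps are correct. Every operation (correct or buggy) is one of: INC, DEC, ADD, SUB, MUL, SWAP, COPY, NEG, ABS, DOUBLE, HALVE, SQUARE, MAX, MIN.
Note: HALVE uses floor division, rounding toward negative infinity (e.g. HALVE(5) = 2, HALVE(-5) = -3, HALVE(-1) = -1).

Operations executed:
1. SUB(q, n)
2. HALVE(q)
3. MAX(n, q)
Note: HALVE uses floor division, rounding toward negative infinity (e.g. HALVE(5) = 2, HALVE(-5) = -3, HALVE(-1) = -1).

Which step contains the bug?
Step 1

Trace with buggy code:
Initial: n=-2, q=7
After step 1: n=-2, q=9
After step 2: n=-2, q=4
After step 3: n=4, q=4
Actual final n=4, q=4 ≠ expected n=3, q=3.
Step 1 is the only position where a single-operation replacement can produce the expected result.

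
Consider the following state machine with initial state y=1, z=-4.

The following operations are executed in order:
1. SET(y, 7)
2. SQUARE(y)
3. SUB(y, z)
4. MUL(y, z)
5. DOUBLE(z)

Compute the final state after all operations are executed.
{y: -212, z: -8}

Step-by-step execution:
Initial: y=1, z=-4
After step 1 (SET(y, 7)): y=7, z=-4
After step 2 (SQUARE(y)): y=49, z=-4
After step 3 (SUB(y, z)): y=53, z=-4
After step 4 (MUL(y, z)): y=-212, z=-4
After step 5 (DOUBLE(z)): y=-212, z=-8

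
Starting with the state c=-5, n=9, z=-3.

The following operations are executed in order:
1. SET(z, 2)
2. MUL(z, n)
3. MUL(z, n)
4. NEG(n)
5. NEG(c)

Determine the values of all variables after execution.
{c: 5, n: -9, z: 162}

Step-by-step execution:
Initial: c=-5, n=9, z=-3
After step 1 (SET(z, 2)): c=-5, n=9, z=2
After step 2 (MUL(z, n)): c=-5, n=9, z=18
After step 3 (MUL(z, n)): c=-5, n=9, z=162
After step 4 (NEG(n)): c=-5, n=-9, z=162
After step 5 (NEG(c)): c=5, n=-9, z=162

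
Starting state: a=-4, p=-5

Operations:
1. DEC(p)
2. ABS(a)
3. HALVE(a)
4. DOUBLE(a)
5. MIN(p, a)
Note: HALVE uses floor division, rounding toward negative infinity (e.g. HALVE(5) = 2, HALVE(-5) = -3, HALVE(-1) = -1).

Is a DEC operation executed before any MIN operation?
Yes

First DEC: step 1
First MIN: step 5
Since 1 < 5, DEC comes first.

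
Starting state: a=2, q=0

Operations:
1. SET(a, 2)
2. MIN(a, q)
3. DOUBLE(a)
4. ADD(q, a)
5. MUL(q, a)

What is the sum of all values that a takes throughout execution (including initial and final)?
4

Values of a at each step:
Initial: a = 2
After step 1: a = 2
After step 2: a = 0
After step 3: a = 0
After step 4: a = 0
After step 5: a = 0
Sum = 2 + 2 + 0 + 0 + 0 + 0 = 4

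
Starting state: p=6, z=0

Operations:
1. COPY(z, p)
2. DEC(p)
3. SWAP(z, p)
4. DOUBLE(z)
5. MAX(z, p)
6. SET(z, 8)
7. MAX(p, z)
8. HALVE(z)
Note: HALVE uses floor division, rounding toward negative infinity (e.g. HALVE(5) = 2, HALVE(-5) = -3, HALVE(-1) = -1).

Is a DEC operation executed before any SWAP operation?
Yes

First DEC: step 2
First SWAP: step 3
Since 2 < 3, DEC comes first.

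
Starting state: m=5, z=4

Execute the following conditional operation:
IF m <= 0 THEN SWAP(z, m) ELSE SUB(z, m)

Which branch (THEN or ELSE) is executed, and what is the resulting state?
Branch: ELSE, Final state: m=5, z=-1

Evaluating condition: m <= 0
m = 5
Condition is False, so ELSE branch executes
After SUB(z, m): m=5, z=-1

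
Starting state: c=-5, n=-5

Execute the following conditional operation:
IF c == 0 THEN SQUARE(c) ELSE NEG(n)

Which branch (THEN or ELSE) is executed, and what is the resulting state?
Branch: ELSE, Final state: c=-5, n=5

Evaluating condition: c == 0
c = -5
Condition is False, so ELSE branch executes
After NEG(n): c=-5, n=5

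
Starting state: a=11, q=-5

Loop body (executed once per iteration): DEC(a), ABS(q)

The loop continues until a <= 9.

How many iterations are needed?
2

Tracing iterations:
Initial: a=11, q=-5
After iteration 1: a=10, q=5
After iteration 2: a=9, q=5
a <= 9 now holds, so the loop exits after 2 iterations.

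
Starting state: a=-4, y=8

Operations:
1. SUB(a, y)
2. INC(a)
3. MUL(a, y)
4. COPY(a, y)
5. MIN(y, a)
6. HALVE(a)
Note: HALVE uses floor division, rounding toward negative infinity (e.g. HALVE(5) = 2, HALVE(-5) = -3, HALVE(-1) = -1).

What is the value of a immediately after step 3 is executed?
a = -88

Tracing a through execution:
Initial: a = -4
After step 1 (SUB(a, y)): a = -12
After step 2 (INC(a)): a = -11
After step 3 (MUL(a, y)): a = -88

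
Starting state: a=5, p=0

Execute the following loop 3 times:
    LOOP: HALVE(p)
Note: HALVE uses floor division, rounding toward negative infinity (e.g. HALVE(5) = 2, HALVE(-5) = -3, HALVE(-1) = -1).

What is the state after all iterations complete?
a=5, p=0

Iteration trace:
Start: a=5, p=0
After iteration 1: a=5, p=0
After iteration 2: a=5, p=0
After iteration 3: a=5, p=0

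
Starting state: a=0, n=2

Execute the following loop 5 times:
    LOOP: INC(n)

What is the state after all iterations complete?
a=0, n=7

Iteration trace:
Start: a=0, n=2
After iteration 1: a=0, n=3
After iteration 2: a=0, n=4
After iteration 3: a=0, n=5
After iteration 4: a=0, n=6
After iteration 5: a=0, n=7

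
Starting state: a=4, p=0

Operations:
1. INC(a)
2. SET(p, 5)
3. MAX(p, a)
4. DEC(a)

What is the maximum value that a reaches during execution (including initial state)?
5

Values of a at each step:
Initial: a = 4
After step 1: a = 5 ← maximum
After step 2: a = 5
After step 3: a = 5
After step 4: a = 4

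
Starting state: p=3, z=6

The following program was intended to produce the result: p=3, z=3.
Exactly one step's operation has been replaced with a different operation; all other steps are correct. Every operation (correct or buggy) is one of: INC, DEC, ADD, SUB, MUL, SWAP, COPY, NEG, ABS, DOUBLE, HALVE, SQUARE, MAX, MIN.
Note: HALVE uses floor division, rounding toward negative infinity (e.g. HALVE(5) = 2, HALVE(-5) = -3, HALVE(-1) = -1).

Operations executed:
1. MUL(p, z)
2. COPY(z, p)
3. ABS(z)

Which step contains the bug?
Step 1

Trace with buggy code:
Initial: p=3, z=6
After step 1: p=18, z=6
After step 2: p=18, z=18
After step 3: p=18, z=18
Actual final p=18, z=18 ≠ expected p=3, z=3.
Step 1 is the only position where a single-operation replacement can produce the expected result.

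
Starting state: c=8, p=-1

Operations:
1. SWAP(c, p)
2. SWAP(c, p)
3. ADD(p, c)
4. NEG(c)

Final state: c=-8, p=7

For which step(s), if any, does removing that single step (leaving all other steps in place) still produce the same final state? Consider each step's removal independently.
None - removing any single step changes the final result

Testing removal of each single step:
Without step 1: final = c=1, p=7 (different)
Without step 2: final = c=1, p=7 (different)
Without step 3: final = c=-8, p=-1 (different)
Without step 4: final = c=8, p=7 (different)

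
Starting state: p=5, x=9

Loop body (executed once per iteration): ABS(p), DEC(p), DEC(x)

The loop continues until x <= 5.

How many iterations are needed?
4

Tracing iterations:
Initial: p=5, x=9
After iteration 1: p=4, x=8
After iteration 2: p=3, x=7
After iteration 3: p=2, x=6
After iteration 4: p=1, x=5
x <= 5 now holds, so the loop exits after 4 iterations.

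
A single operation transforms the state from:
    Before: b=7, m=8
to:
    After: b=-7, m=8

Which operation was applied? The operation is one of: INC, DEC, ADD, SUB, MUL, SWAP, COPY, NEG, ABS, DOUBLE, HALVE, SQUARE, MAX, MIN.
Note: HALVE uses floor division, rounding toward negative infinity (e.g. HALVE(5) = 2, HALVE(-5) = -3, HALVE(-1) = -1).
NEG(b)

Analyzing the change:
Before: b=7, m=8
After: b=-7, m=8
Variable b changed from 7 to -7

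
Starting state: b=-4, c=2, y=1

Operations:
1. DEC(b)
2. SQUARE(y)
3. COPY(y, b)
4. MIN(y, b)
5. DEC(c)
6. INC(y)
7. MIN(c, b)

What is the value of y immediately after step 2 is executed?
y = 1

Tracing y through execution:
Initial: y = 1
After step 1 (DEC(b)): y = 1
After step 2 (SQUARE(y)): y = 1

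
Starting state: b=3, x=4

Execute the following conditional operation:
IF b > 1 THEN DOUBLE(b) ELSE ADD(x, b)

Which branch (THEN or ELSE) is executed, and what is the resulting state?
Branch: THEN, Final state: b=6, x=4

Evaluating condition: b > 1
b = 3
Condition is True, so THEN branch executes
After DOUBLE(b): b=6, x=4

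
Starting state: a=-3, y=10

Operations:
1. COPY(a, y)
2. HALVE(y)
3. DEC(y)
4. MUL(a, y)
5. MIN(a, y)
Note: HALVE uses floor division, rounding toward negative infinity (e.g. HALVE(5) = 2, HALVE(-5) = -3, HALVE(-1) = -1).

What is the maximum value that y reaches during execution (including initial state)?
10

Values of y at each step:
Initial: y = 10 ← maximum
After step 1: y = 10
After step 2: y = 5
After step 3: y = 4
After step 4: y = 4
After step 5: y = 4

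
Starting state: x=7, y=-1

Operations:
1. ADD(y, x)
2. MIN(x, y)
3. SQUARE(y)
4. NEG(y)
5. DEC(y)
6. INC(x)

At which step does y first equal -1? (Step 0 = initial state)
Step 0

Tracing y:
Initial: y = -1 ← first occurrence
After step 1: y = 6
After step 2: y = 6
After step 3: y = 36
After step 4: y = -36
After step 5: y = -37
After step 6: y = -37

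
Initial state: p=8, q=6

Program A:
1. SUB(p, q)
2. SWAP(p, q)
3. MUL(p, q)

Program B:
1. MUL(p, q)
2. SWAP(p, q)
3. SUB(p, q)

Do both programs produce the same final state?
No

Program A final state: p=12, q=2
Program B final state: p=-42, q=48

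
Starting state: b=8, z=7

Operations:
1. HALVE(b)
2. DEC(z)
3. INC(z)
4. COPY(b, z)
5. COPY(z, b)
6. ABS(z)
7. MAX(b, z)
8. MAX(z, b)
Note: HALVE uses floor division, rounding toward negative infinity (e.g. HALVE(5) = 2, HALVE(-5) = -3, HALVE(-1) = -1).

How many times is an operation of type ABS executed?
1

Counting ABS operations:
Step 6: ABS(z) ← ABS
Total: 1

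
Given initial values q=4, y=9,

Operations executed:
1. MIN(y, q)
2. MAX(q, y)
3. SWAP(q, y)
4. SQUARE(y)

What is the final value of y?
y = 16

Tracing execution:
Step 1: MIN(y, q) → y = 4
Step 2: MAX(q, y) → y = 4
Step 3: SWAP(q, y) → y = 4
Step 4: SQUARE(y) → y = 16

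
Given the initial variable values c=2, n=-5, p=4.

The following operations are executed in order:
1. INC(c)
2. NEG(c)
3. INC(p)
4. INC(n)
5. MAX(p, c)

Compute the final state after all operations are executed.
{c: -3, n: -4, p: 5}

Step-by-step execution:
Initial: c=2, n=-5, p=4
After step 1 (INC(c)): c=3, n=-5, p=4
After step 2 (NEG(c)): c=-3, n=-5, p=4
After step 3 (INC(p)): c=-3, n=-5, p=5
After step 4 (INC(n)): c=-3, n=-4, p=5
After step 5 (MAX(p, c)): c=-3, n=-4, p=5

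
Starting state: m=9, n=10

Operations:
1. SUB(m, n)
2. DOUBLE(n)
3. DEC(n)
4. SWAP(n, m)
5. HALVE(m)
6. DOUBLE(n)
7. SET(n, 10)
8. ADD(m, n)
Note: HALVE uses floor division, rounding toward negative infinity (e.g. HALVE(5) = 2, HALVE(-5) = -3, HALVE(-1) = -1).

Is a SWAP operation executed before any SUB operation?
No

First SWAP: step 4
First SUB: step 1
Since 4 > 1, SUB comes first.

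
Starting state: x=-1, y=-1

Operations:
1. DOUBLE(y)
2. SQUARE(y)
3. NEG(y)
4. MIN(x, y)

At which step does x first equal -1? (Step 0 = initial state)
Step 0

Tracing x:
Initial: x = -1 ← first occurrence
After step 1: x = -1
After step 2: x = -1
After step 3: x = -1
After step 4: x = -4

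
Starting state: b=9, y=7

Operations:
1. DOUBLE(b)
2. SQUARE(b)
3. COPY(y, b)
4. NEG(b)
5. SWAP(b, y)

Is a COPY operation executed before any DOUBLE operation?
No

First COPY: step 3
First DOUBLE: step 1
Since 3 > 1, DOUBLE comes first.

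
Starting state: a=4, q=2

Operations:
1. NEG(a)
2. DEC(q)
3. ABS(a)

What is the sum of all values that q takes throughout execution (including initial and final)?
6

Values of q at each step:
Initial: q = 2
After step 1: q = 2
After step 2: q = 1
After step 3: q = 1
Sum = 2 + 2 + 1 + 1 = 6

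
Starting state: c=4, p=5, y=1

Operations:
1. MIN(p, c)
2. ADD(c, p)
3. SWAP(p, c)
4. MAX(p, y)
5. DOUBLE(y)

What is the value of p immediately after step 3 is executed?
p = 8

Tracing p through execution:
Initial: p = 5
After step 1 (MIN(p, c)): p = 4
After step 2 (ADD(c, p)): p = 4
After step 3 (SWAP(p, c)): p = 8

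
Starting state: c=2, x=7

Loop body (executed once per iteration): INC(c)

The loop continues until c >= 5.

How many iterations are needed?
3

Tracing iterations:
Initial: c=2, x=7
After iteration 1: c=3, x=7
After iteration 2: c=4, x=7
After iteration 3: c=5, x=7
c >= 5 now holds, so the loop exits after 3 iterations.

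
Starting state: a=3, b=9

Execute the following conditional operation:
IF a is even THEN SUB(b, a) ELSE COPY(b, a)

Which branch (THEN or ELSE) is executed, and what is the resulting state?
Branch: ELSE, Final state: a=3, b=3

Evaluating condition: a is even
Condition is False, so ELSE branch executes
After COPY(b, a): a=3, b=3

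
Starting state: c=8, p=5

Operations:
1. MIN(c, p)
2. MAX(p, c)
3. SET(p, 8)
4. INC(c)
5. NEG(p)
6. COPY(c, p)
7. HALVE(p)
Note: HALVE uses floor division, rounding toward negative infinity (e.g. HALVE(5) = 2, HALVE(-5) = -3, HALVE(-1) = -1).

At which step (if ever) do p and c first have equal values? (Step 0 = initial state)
Step 1

p and c first become equal after step 1.

Comparing values at each step:
Initial: p=5, c=8
After step 1: p=5, c=5 ← equal!
After step 2: p=5, c=5 ← equal!
After step 3: p=8, c=5
After step 4: p=8, c=6
After step 5: p=-8, c=6
After step 6: p=-8, c=-8 ← equal!
After step 7: p=-4, c=-8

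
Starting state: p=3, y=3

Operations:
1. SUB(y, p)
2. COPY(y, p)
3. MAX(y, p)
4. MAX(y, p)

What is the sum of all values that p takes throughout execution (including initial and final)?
15

Values of p at each step:
Initial: p = 3
After step 1: p = 3
After step 2: p = 3
After step 3: p = 3
After step 4: p = 3
Sum = 3 + 3 + 3 + 3 + 3 = 15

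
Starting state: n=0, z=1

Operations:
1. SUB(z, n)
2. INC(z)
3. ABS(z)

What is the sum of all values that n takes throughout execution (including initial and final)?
0

Values of n at each step:
Initial: n = 0
After step 1: n = 0
After step 2: n = 0
After step 3: n = 0
Sum = 0 + 0 + 0 + 0 = 0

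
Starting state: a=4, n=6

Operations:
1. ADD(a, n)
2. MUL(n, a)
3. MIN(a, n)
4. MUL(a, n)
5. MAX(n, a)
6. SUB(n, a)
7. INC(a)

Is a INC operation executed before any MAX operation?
No

First INC: step 7
First MAX: step 5
Since 7 > 5, MAX comes first.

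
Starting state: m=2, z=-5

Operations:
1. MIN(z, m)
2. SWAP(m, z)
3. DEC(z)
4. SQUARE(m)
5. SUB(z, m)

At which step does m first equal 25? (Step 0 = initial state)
Step 4

Tracing m:
Initial: m = 2
After step 1: m = 2
After step 2: m = -5
After step 3: m = -5
After step 4: m = 25 ← first occurrence
After step 5: m = 25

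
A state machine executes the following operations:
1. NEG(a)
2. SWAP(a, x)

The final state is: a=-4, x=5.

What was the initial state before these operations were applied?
a=-5, x=-4

Working backwards:
Final state: a=-4, x=5
Before step 2 (SWAP(a, x)): a=5, x=-4
Before step 1 (NEG(a)): a=-5, x=-4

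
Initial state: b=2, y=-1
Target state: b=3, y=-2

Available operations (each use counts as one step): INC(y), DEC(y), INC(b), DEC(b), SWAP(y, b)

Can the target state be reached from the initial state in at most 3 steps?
Yes

Path (2 steps): DEC(y) → INC(b)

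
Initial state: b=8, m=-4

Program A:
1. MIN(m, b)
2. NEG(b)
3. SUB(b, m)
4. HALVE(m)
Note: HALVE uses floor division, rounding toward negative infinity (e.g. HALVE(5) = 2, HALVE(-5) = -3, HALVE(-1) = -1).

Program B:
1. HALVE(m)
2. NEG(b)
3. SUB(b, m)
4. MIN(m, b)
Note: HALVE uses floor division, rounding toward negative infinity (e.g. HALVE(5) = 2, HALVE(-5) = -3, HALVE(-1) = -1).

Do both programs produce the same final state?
No

Program A final state: b=-4, m=-2
Program B final state: b=-6, m=-6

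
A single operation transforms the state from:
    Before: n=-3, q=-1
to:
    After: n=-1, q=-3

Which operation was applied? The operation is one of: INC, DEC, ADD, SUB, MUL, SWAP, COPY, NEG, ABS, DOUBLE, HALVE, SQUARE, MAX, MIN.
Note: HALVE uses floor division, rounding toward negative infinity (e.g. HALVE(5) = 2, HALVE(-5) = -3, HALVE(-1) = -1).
SWAP(n, q)

Analyzing the change:
Before: n=-3, q=-1
After: n=-1, q=-3
Variable n changed from -3 to -1
Variable q changed from -1 to -3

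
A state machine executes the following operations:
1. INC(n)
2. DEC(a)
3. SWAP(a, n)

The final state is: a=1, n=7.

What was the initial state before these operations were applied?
a=8, n=0

Working backwards:
Final state: a=1, n=7
Before step 3 (SWAP(a, n)): a=7, n=1
Before step 2 (DEC(a)): a=8, n=1
Before step 1 (INC(n)): a=8, n=0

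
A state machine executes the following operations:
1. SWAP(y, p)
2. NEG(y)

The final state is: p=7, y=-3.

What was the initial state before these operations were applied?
p=3, y=7

Working backwards:
Final state: p=7, y=-3
Before step 2 (NEG(y)): p=7, y=3
Before step 1 (SWAP(y, p)): p=3, y=7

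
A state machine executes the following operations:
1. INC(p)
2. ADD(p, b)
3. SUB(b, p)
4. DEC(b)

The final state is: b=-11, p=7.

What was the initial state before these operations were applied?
b=-3, p=9

Working backwards:
Final state: b=-11, p=7
Before step 4 (DEC(b)): b=-10, p=7
Before step 3 (SUB(b, p)): b=-3, p=7
Before step 2 (ADD(p, b)): b=-3, p=10
Before step 1 (INC(p)): b=-3, p=9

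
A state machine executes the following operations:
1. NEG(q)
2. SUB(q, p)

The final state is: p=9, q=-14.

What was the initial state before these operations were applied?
p=9, q=5

Working backwards:
Final state: p=9, q=-14
Before step 2 (SUB(q, p)): p=9, q=-5
Before step 1 (NEG(q)): p=9, q=5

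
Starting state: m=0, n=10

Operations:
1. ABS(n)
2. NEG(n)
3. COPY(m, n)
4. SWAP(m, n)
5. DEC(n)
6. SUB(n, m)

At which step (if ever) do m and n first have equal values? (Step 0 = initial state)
Step 3

m and n first become equal after step 3.

Comparing values at each step:
Initial: m=0, n=10
After step 1: m=0, n=10
After step 2: m=0, n=-10
After step 3: m=-10, n=-10 ← equal!
After step 4: m=-10, n=-10 ← equal!
After step 5: m=-10, n=-11
After step 6: m=-10, n=-1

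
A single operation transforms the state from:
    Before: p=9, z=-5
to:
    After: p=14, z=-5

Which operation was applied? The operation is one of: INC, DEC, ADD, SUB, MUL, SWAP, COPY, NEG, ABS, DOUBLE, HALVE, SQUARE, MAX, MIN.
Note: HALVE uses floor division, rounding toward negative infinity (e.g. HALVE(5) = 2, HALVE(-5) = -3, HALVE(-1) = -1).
SUB(p, z)

Analyzing the change:
Before: p=9, z=-5
After: p=14, z=-5
Variable p changed from 9 to 14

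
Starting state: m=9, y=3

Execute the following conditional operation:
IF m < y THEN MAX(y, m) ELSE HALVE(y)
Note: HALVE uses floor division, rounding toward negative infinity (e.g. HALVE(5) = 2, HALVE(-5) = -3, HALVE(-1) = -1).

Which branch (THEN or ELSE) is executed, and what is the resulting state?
Branch: ELSE, Final state: m=9, y=1

Evaluating condition: m < y
m = 9, y = 3
Condition is False, so ELSE branch executes
After HALVE(y): m=9, y=1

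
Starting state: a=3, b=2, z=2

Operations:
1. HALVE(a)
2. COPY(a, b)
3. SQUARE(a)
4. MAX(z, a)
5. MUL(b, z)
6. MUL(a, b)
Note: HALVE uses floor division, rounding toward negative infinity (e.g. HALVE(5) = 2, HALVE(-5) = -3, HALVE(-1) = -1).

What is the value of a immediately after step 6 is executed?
a = 32

Tracing a through execution:
Initial: a = 3
After step 1 (HALVE(a)): a = 1
After step 2 (COPY(a, b)): a = 2
After step 3 (SQUARE(a)): a = 4
After step 4 (MAX(z, a)): a = 4
After step 5 (MUL(b, z)): a = 4
After step 6 (MUL(a, b)): a = 32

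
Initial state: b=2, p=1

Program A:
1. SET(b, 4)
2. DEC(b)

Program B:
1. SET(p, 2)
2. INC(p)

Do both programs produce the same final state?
No

Program A final state: b=3, p=1
Program B final state: b=2, p=3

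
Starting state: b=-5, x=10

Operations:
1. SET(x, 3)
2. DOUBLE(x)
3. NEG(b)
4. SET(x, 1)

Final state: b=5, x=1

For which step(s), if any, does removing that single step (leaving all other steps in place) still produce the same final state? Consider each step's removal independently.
Step(s) 1, 2

Testing removal of each single step:
Without step 1: final = b=5, x=1 (same)
Without step 2: final = b=5, x=1 (same)
Without step 3: final = b=-5, x=1 (different)
Without step 4: final = b=5, x=6 (different)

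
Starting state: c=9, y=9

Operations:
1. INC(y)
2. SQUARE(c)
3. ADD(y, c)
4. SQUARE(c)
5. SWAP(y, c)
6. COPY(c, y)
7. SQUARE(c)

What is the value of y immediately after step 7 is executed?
y = 6561

Tracing y through execution:
Initial: y = 9
After step 1 (INC(y)): y = 10
After step 2 (SQUARE(c)): y = 10
After step 3 (ADD(y, c)): y = 91
After step 4 (SQUARE(c)): y = 91
After step 5 (SWAP(y, c)): y = 6561
After step 6 (COPY(c, y)): y = 6561
After step 7 (SQUARE(c)): y = 6561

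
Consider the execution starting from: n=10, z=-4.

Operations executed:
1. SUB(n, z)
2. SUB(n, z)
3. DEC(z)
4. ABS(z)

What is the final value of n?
n = 18

Tracing execution:
Step 1: SUB(n, z) → n = 14
Step 2: SUB(n, z) → n = 18
Step 3: DEC(z) → n = 18
Step 4: ABS(z) → n = 18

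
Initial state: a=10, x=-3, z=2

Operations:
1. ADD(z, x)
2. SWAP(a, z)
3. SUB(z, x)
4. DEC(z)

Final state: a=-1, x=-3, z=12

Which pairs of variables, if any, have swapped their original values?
None

Comparing initial and final values:
a: 10 → -1
z: 2 → 12
x: -3 → -3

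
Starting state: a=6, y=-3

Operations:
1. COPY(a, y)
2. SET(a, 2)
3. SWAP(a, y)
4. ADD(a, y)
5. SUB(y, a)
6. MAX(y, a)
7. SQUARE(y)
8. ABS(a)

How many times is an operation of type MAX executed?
1

Counting MAX operations:
Step 6: MAX(y, a) ← MAX
Total: 1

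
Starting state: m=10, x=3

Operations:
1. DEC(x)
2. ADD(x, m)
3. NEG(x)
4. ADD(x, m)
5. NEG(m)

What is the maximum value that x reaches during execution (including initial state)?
12

Values of x at each step:
Initial: x = 3
After step 1: x = 2
After step 2: x = 12 ← maximum
After step 3: x = -12
After step 4: x = -2
After step 5: x = -2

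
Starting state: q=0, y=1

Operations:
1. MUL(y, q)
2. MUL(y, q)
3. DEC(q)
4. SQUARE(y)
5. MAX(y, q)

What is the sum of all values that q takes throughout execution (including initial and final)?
-3

Values of q at each step:
Initial: q = 0
After step 1: q = 0
After step 2: q = 0
After step 3: q = -1
After step 4: q = -1
After step 5: q = -1
Sum = 0 + 0 + 0 + -1 + -1 + -1 = -3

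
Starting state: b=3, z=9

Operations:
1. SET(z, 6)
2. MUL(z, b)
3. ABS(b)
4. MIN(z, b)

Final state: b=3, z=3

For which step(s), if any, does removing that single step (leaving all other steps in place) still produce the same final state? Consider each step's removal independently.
Step(s) 1, 2, 3

Testing removal of each single step:
Without step 1: final = b=3, z=3 (same)
Without step 2: final = b=3, z=3 (same)
Without step 3: final = b=3, z=3 (same)
Without step 4: final = b=3, z=18 (different)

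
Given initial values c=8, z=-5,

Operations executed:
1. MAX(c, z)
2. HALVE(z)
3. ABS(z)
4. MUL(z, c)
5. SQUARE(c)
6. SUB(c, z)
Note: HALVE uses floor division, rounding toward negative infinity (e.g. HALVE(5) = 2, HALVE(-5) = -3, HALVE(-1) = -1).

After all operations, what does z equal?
z = 24

Tracing execution:
Step 1: MAX(c, z) → z = -5
Step 2: HALVE(z) → z = -3
Step 3: ABS(z) → z = 3
Step 4: MUL(z, c) → z = 24
Step 5: SQUARE(c) → z = 24
Step 6: SUB(c, z) → z = 24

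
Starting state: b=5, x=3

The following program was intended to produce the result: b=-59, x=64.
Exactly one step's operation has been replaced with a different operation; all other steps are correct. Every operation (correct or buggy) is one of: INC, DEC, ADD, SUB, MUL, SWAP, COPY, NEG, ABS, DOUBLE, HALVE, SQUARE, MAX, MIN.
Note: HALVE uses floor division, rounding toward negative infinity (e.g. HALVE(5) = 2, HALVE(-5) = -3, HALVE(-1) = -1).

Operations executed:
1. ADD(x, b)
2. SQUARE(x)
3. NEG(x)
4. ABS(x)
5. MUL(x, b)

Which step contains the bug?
Step 5

Trace with buggy code:
Initial: b=5, x=3
After step 1: b=5, x=8
After step 2: b=5, x=64
After step 3: b=5, x=-64
After step 4: b=5, x=64
After step 5: b=5, x=320
Actual final b=5, x=320 ≠ expected b=-59, x=64.
Step 5 is the only position where a single-operation replacement can produce the expected result.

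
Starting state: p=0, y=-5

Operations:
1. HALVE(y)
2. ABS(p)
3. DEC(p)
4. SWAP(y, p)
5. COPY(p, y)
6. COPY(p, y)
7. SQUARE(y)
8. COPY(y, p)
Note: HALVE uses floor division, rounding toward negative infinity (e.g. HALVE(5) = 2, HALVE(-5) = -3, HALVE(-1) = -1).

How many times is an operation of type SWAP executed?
1

Counting SWAP operations:
Step 4: SWAP(y, p) ← SWAP
Total: 1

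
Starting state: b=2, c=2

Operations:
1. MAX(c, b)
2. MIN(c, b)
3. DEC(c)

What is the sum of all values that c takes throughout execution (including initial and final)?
7

Values of c at each step:
Initial: c = 2
After step 1: c = 2
After step 2: c = 2
After step 3: c = 1
Sum = 2 + 2 + 2 + 1 = 7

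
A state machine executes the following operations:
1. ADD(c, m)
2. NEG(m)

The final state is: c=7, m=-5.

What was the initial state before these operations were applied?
c=2, m=5

Working backwards:
Final state: c=7, m=-5
Before step 2 (NEG(m)): c=7, m=5
Before step 1 (ADD(c, m)): c=2, m=5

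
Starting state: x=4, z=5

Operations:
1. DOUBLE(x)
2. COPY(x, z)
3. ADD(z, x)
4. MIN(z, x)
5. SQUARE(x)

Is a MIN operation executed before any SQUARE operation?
Yes

First MIN: step 4
First SQUARE: step 5
Since 4 < 5, MIN comes first.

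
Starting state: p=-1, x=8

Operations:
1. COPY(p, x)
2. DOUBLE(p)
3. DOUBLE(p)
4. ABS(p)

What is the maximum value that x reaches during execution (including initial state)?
8

Values of x at each step:
Initial: x = 8 ← maximum
After step 1: x = 8
After step 2: x = 8
After step 3: x = 8
After step 4: x = 8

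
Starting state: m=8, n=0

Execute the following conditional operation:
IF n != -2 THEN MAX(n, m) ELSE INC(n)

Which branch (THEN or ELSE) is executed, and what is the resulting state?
Branch: THEN, Final state: m=8, n=8

Evaluating condition: n != -2
n = 0
Condition is True, so THEN branch executes
After MAX(n, m): m=8, n=8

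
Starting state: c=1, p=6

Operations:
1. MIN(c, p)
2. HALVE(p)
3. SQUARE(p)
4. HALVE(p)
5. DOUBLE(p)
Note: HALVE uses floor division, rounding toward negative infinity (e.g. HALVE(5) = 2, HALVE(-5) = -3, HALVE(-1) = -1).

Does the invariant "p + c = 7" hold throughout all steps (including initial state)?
No, violated after step 2

The invariant is violated after step 2.

State at each step:
Initial: c=1, p=6
After step 1: c=1, p=6
After step 2: c=1, p=3
After step 3: c=1, p=9
After step 4: c=1, p=4
After step 5: c=1, p=8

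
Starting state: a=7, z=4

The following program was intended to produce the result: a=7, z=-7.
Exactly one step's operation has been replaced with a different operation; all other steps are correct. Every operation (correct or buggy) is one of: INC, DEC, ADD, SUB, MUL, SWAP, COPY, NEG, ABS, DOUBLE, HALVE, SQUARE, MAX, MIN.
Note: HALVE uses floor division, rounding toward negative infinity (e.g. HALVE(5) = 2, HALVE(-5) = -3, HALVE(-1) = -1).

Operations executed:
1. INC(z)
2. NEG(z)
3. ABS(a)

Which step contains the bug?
Step 1

Trace with buggy code:
Initial: a=7, z=4
After step 1: a=7, z=5
After step 2: a=7, z=-5
After step 3: a=7, z=-5
Actual final a=7, z=-5 ≠ expected a=7, z=-7.
Step 1 is the only position where a single-operation replacement can produce the expected result.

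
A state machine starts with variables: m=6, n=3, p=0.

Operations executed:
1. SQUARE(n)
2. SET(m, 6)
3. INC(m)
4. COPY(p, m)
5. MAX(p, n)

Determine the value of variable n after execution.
n = 9

Tracing execution:
Step 1: SQUARE(n) → n = 9
Step 2: SET(m, 6) → n = 9
Step 3: INC(m) → n = 9
Step 4: COPY(p, m) → n = 9
Step 5: MAX(p, n) → n = 9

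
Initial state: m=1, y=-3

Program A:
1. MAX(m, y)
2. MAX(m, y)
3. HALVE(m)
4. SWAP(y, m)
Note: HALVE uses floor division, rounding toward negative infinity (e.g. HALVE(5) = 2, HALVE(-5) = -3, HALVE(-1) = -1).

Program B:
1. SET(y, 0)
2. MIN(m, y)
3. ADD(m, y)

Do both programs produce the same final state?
No

Program A final state: m=-3, y=0
Program B final state: m=0, y=0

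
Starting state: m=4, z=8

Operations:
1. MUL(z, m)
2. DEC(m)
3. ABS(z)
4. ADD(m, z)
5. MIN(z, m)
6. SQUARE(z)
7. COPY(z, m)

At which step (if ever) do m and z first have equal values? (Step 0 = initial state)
Step 7

m and z first become equal after step 7.

Comparing values at each step:
Initial: m=4, z=8
After step 1: m=4, z=32
After step 2: m=3, z=32
After step 3: m=3, z=32
After step 4: m=35, z=32
After step 5: m=35, z=32
After step 6: m=35, z=1024
After step 7: m=35, z=35 ← equal!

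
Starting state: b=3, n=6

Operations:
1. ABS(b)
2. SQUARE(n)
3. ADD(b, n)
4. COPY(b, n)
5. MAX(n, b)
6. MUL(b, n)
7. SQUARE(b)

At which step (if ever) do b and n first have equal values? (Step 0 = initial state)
Step 4

b and n first become equal after step 4.

Comparing values at each step:
Initial: b=3, n=6
After step 1: b=3, n=6
After step 2: b=3, n=36
After step 3: b=39, n=36
After step 4: b=36, n=36 ← equal!
After step 5: b=36, n=36 ← equal!
After step 6: b=1296, n=36
After step 7: b=1679616, n=36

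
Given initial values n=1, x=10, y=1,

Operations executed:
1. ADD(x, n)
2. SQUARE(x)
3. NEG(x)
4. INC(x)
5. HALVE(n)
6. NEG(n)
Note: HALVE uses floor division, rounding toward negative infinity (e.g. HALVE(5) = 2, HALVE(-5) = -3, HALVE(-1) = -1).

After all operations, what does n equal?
n = 0

Tracing execution:
Step 1: ADD(x, n) → n = 1
Step 2: SQUARE(x) → n = 1
Step 3: NEG(x) → n = 1
Step 4: INC(x) → n = 1
Step 5: HALVE(n) → n = 0
Step 6: NEG(n) → n = 0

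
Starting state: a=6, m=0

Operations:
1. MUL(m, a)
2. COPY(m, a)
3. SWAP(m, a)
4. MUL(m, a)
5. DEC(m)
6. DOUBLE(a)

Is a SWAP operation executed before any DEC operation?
Yes

First SWAP: step 3
First DEC: step 5
Since 3 < 5, SWAP comes first.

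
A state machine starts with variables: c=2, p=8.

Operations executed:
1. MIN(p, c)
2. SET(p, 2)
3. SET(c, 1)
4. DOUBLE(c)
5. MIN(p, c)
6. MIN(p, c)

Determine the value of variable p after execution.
p = 2

Tracing execution:
Step 1: MIN(p, c) → p = 2
Step 2: SET(p, 2) → p = 2
Step 3: SET(c, 1) → p = 2
Step 4: DOUBLE(c) → p = 2
Step 5: MIN(p, c) → p = 2
Step 6: MIN(p, c) → p = 2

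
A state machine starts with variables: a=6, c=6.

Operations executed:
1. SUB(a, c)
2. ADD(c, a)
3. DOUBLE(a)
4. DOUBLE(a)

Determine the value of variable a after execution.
a = 0

Tracing execution:
Step 1: SUB(a, c) → a = 0
Step 2: ADD(c, a) → a = 0
Step 3: DOUBLE(a) → a = 0
Step 4: DOUBLE(a) → a = 0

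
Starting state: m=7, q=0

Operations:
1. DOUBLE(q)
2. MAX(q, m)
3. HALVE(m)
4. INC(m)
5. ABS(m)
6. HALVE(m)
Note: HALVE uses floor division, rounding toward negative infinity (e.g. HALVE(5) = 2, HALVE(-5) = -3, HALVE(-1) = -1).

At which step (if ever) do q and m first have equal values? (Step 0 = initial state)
Step 2

q and m first become equal after step 2.

Comparing values at each step:
Initial: q=0, m=7
After step 1: q=0, m=7
After step 2: q=7, m=7 ← equal!
After step 3: q=7, m=3
After step 4: q=7, m=4
After step 5: q=7, m=4
After step 6: q=7, m=2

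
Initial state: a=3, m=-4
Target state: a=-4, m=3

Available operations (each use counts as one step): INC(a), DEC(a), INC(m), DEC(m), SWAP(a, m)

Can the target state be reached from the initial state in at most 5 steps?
Yes

Path (1 step): SWAP(a, m)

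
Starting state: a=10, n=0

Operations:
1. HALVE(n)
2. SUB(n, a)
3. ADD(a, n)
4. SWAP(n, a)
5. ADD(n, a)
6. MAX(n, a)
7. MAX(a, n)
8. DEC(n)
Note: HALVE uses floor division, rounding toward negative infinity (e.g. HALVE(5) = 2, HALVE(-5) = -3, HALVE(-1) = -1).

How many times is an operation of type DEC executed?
1

Counting DEC operations:
Step 8: DEC(n) ← DEC
Total: 1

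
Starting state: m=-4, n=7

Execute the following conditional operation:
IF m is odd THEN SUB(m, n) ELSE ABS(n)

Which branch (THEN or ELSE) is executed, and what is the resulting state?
Branch: ELSE, Final state: m=-4, n=7

Evaluating condition: m is odd
Condition is False, so ELSE branch executes
After ABS(n): m=-4, n=7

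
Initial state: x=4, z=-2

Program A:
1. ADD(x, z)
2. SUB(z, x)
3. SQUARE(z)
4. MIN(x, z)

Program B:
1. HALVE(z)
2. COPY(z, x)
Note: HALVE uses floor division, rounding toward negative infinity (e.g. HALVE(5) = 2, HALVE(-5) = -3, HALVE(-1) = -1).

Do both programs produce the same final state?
No

Program A final state: x=2, z=16
Program B final state: x=4, z=4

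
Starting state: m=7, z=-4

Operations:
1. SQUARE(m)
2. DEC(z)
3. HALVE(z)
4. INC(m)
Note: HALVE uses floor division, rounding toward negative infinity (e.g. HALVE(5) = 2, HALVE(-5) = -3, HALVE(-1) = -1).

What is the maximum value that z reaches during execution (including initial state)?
-3

Values of z at each step:
Initial: z = -4
After step 1: z = -4
After step 2: z = -5
After step 3: z = -3 ← maximum
After step 4: z = -3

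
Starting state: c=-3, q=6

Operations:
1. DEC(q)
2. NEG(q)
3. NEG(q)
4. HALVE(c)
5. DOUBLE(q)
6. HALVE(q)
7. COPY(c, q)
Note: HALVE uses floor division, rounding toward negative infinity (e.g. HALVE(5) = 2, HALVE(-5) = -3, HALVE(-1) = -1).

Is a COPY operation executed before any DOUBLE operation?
No

First COPY: step 7
First DOUBLE: step 5
Since 7 > 5, DOUBLE comes first.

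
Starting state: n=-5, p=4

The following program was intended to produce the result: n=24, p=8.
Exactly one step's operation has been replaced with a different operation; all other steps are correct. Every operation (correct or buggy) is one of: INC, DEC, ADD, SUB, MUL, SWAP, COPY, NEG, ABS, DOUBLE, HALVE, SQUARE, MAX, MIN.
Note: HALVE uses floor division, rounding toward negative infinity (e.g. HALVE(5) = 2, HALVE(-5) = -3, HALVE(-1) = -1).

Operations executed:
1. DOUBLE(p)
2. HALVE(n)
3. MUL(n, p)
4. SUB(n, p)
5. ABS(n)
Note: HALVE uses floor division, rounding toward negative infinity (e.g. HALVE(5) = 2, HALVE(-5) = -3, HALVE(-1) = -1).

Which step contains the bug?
Step 4

Trace with buggy code:
Initial: n=-5, p=4
After step 1: n=-5, p=8
After step 2: n=-3, p=8
After step 3: n=-24, p=8
After step 4: n=-32, p=8
After step 5: n=32, p=8
Actual final n=32, p=8 ≠ expected n=24, p=8.
Step 4 is the only position where a single-operation replacement can produce the expected result.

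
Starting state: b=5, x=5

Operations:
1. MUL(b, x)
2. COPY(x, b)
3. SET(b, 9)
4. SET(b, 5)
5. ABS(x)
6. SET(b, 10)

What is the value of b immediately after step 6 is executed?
b = 10

Tracing b through execution:
Initial: b = 5
After step 1 (MUL(b, x)): b = 25
After step 2 (COPY(x, b)): b = 25
After step 3 (SET(b, 9)): b = 9
After step 4 (SET(b, 5)): b = 5
After step 5 (ABS(x)): b = 5
After step 6 (SET(b, 10)): b = 10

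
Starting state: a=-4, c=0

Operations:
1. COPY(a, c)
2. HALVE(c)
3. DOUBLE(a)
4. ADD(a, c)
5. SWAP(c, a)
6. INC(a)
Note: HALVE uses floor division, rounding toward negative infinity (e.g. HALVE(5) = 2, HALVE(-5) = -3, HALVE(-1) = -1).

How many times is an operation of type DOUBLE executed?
1

Counting DOUBLE operations:
Step 3: DOUBLE(a) ← DOUBLE
Total: 1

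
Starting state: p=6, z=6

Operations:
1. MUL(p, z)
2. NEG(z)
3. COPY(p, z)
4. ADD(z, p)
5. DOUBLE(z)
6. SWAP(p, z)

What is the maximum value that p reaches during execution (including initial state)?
36

Values of p at each step:
Initial: p = 6
After step 1: p = 36 ← maximum
After step 2: p = 36
After step 3: p = -6
After step 4: p = -6
After step 5: p = -6
After step 6: p = -24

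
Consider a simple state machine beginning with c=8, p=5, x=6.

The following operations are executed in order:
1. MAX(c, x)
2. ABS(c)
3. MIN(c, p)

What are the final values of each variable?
{c: 5, p: 5, x: 6}

Step-by-step execution:
Initial: c=8, p=5, x=6
After step 1 (MAX(c, x)): c=8, p=5, x=6
After step 2 (ABS(c)): c=8, p=5, x=6
After step 3 (MIN(c, p)): c=5, p=5, x=6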